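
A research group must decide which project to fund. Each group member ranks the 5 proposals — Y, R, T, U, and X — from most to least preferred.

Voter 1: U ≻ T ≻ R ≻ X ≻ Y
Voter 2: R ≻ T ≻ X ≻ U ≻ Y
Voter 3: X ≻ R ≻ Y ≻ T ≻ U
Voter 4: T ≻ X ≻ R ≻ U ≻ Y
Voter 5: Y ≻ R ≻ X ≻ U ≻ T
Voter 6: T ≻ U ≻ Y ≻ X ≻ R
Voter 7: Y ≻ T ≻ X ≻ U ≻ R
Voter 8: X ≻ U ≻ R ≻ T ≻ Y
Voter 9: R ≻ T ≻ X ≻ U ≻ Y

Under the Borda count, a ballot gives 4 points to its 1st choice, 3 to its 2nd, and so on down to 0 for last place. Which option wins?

T

Borda scores:
  Y: 0 + 0 + 2 + 0 + 4 + 2 + 4 + 0 + 0 = 12
  R: 2 + 4 + 3 + 2 + 3 + 0 + 0 + 2 + 4 = 20
  T: 3 + 3 + 1 + 4 + 0 + 4 + 3 + 1 + 3 = 22
  U: 4 + 1 + 0 + 1 + 1 + 3 + 1 + 3 + 1 = 15
  X: 1 + 2 + 4 + 3 + 2 + 1 + 2 + 4 + 2 = 21
T has the highest total.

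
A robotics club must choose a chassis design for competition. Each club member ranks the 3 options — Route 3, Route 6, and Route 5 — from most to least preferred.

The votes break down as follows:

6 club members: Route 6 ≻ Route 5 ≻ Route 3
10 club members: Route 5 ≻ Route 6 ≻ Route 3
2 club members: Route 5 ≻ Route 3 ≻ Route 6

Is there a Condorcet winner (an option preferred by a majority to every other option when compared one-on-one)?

Head-to-head results (18 voters total):
Route 3 vs Route 6: Route 6 wins 16–2.
Route 3 vs Route 5: Route 5 wins 18–0.
Route 6 vs Route 5: Route 5 wins 12–6.
Route 5 beats each rival — Route 3 (18–0), Route 6 (12–6) — so Route 5 is the Condorcet winner.

Yes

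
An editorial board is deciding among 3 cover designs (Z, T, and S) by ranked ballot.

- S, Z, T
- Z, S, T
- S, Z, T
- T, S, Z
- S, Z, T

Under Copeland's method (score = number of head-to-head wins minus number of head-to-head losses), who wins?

Pairwise results:
  Z vs T: Z wins 4–1.
  Z vs S: S wins 4–1.
  T vs S: S wins 4–1.
Copeland scores (wins − losses):
  Z: 1 − 1 = 0
  T: 0 − 2 = -2
  S: 2 − 0 = 2
S has the best Copeland score.

S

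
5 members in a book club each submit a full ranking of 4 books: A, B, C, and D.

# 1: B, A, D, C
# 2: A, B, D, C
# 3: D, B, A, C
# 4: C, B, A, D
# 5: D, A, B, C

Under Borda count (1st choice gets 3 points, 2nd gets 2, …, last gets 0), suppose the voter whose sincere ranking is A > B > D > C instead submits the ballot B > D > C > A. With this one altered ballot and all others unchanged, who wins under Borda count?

B

Borda totals with the altered ballot: A 6, B 11, C 4, D 9.
The winner is unchanged: still B.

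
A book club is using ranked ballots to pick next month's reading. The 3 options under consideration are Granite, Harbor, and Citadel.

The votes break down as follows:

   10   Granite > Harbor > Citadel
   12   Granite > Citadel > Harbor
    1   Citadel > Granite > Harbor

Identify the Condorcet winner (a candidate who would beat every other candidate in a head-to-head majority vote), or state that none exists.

Granite

Head-to-head results (23 voters total):
Granite vs Harbor: Granite wins 23–0.
Granite vs Citadel: Granite wins 22–1.
Harbor vs Citadel: Citadel wins 13–10.
Granite beats each rival — Harbor (23–0), Citadel (22–1) — so Granite is the Condorcet winner.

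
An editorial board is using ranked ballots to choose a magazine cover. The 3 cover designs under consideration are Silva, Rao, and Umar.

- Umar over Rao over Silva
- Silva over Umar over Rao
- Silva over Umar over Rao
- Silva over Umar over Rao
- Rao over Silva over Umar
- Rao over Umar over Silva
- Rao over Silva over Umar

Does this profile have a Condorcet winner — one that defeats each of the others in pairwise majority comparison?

No

Head-to-head results (7 voters total):
Silva vs Rao: Rao wins 4–3.
Silva vs Umar: Silva wins 5–2.
Rao vs Umar: Umar wins 4–3.
No candidate beats all others: Silva beats Umar beats Rao beats Silva, a majority cycle.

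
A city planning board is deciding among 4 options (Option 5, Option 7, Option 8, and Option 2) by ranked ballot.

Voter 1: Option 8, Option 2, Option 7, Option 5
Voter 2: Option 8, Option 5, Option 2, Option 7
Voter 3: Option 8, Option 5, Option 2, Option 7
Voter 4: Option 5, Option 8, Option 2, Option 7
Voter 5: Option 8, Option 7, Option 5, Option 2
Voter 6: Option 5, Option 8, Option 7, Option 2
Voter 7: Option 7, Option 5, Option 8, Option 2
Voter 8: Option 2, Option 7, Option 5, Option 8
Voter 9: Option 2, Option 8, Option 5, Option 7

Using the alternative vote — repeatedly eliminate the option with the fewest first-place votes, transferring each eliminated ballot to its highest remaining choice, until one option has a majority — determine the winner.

Round 1: Option 8 4, Option 5 2, Option 2 2, Option 7 1. Option 7 has the fewest and is eliminated.
Round 2: Option 8 4, Option 5 3, Option 2 2. Option 2 has the fewest and is eliminated.
Round 3: Option 8 5, Option 5 4. Option 8 has a majority.

Option 8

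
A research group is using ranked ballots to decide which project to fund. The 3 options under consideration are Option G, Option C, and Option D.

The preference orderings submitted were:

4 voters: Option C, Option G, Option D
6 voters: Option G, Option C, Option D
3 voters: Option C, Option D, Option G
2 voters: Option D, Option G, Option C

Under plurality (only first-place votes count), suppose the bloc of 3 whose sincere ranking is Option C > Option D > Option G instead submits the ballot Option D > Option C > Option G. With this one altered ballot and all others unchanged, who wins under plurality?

First-place totals with the altered ballot: Option G 6, Option C 4, Option D 5.
The switch changes the winner from Option C to Option G.

Option G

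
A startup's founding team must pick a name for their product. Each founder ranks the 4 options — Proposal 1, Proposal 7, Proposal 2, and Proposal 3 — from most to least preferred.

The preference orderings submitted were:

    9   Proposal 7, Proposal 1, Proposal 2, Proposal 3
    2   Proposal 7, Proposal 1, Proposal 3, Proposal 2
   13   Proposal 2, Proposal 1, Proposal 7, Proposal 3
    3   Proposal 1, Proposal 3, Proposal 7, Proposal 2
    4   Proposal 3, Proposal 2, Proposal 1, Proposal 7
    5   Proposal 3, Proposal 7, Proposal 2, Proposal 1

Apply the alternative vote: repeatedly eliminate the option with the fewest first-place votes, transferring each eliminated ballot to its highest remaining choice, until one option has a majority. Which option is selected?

Proposal 2

Round 1: Proposal 2 13, Proposal 7 11, Proposal 3 9, Proposal 1 3. Proposal 1 has the fewest and is eliminated.
Round 2: Proposal 2 13, Proposal 3 12, Proposal 7 11. Proposal 7 has the fewest and is eliminated.
Round 3: Proposal 2 22, Proposal 3 14. Proposal 2 has a majority.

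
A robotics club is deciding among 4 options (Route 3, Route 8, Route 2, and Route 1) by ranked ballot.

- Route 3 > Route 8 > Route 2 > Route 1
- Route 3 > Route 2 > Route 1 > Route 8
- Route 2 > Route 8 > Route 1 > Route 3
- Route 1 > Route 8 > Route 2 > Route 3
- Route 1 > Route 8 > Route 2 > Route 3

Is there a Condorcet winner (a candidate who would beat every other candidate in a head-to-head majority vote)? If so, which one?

Head-to-head results (5 voters total):
Route 3 vs Route 8: Route 8 wins 3–2.
Route 3 vs Route 2: Route 2 wins 3–2.
Route 3 vs Route 1: Route 1 wins 3–2.
Route 8 vs Route 2: Route 8 wins 3–2.
Route 8 vs Route 1: Route 1 wins 3–2.
Route 2 vs Route 1: Route 2 wins 3–2.
No candidate beats all others: Route 8 beats Route 2 beats Route 1 beats Route 8, a majority cycle.

None — there is no Condorcet winner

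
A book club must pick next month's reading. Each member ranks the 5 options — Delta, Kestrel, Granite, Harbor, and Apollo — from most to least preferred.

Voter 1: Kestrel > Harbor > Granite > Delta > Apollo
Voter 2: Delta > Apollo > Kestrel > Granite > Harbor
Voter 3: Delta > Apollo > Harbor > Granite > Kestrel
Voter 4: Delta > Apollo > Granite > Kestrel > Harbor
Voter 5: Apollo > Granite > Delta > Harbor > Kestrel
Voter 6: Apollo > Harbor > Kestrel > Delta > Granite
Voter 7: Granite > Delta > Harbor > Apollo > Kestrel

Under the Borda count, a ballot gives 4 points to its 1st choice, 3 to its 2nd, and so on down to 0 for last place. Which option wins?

Delta

Borda scores:
  Delta: 1 + 4 + 4 + 4 + 2 + 1 + 3 = 19
  Kestrel: 4 + 2 + 0 + 1 + 0 + 2 + 0 = 9
  Granite: 2 + 1 + 1 + 2 + 3 + 0 + 4 = 13
  Harbor: 3 + 0 + 2 + 0 + 1 + 3 + 2 = 11
  Apollo: 0 + 3 + 3 + 3 + 4 + 4 + 1 = 18
Delta has the highest total.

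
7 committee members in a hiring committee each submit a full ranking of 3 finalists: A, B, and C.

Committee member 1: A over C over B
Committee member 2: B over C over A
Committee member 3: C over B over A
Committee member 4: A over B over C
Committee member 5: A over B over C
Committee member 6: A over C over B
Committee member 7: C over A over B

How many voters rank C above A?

3

Ballots ranking C above A: 3.
Ballots ranking A above C: 4.
So 3 of 7 voters prefer C to A.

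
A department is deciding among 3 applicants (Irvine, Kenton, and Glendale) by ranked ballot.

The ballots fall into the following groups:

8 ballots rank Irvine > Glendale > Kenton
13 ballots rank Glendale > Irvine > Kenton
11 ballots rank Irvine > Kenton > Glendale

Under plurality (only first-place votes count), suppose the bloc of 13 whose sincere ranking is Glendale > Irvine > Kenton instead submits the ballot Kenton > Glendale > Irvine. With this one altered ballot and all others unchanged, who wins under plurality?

Irvine

First-place totals with the altered ballot: Irvine 19, Kenton 13, Glendale 0.
The winner is unchanged: still Irvine.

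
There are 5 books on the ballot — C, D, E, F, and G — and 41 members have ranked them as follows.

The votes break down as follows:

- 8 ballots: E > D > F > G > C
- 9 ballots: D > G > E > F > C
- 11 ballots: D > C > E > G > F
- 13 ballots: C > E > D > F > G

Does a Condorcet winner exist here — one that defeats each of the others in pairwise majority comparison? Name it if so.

There is no Condorcet winner

Head-to-head results (41 voters total):
C vs D: D wins 28–13.
C vs E: C wins 24–17.
C vs F: C wins 24–17.
C vs G: C wins 24–17.
D vs E: E wins 21–20.
D vs F: D wins 41–0.
D vs G: D wins 41–0.
E vs F: E wins 41–0.
E vs G: E wins 32–9.
F vs G: F wins 21–20.
No candidate beats all others: C beats E beats D beats C, a majority cycle.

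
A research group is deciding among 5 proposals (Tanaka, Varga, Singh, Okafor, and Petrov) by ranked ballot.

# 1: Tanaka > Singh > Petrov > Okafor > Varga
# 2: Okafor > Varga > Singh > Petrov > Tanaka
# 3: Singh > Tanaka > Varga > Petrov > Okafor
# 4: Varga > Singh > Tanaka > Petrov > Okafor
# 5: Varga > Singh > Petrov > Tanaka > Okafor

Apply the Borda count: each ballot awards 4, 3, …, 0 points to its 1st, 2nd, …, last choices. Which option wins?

Borda scores:
  Tanaka: 4 + 0 + 3 + 2 + 1 = 10
  Varga: 0 + 3 + 2 + 4 + 4 = 13
  Singh: 3 + 2 + 4 + 3 + 3 = 15
  Okafor: 1 + 4 + 0 + 0 + 0 = 5
  Petrov: 2 + 1 + 1 + 1 + 2 = 7
Singh has the highest total.

Singh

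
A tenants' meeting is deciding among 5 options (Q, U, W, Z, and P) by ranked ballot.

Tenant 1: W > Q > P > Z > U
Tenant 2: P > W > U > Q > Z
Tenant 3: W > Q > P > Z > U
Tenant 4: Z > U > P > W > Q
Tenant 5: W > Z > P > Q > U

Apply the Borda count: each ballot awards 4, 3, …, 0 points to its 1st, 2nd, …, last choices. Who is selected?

Borda scores:
  Q: 3 + 1 + 3 + 0 + 1 = 8
  U: 0 + 2 + 0 + 3 + 0 = 5
  W: 4 + 3 + 4 + 1 + 4 = 16
  Z: 1 + 0 + 1 + 4 + 3 = 9
  P: 2 + 4 + 2 + 2 + 2 = 12
W has the highest total.

W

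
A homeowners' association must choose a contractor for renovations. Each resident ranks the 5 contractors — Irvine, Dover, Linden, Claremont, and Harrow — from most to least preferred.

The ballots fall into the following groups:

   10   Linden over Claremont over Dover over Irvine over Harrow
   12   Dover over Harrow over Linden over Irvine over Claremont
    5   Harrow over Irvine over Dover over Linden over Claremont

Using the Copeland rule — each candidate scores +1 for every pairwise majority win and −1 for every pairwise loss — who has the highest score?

Pairwise results:
  Irvine vs Dover: Dover wins 22–5.
  Irvine vs Linden: Linden wins 22–5.
  Irvine vs Claremont: Irvine wins 17–10.
  Irvine vs Harrow: Harrow wins 17–10.
  Dover vs Linden: Dover wins 17–10.
  Dover vs Claremont: Dover wins 17–10.
  Dover vs Harrow: Dover wins 22–5.
  Linden vs Claremont: Linden wins 27–0.
  Linden vs Harrow: Harrow wins 17–10.
  Claremont vs Harrow: Harrow wins 17–10.
Copeland scores (wins − losses):
  Irvine: 1 − 3 = -2
  Dover: 4 − 0 = 4
  Linden: 2 − 2 = 0
  Claremont: 0 − 4 = -4
  Harrow: 3 − 1 = 2
Dover has the best Copeland score.

Dover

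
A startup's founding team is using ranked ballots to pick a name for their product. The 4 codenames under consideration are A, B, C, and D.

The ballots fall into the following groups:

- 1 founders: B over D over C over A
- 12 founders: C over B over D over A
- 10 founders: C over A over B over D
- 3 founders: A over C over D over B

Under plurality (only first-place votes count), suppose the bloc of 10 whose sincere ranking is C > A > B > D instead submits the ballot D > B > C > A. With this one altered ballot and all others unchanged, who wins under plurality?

First-place totals with the altered ballot: A 3, B 1, C 12, D 10.
The winner is unchanged: still C.

C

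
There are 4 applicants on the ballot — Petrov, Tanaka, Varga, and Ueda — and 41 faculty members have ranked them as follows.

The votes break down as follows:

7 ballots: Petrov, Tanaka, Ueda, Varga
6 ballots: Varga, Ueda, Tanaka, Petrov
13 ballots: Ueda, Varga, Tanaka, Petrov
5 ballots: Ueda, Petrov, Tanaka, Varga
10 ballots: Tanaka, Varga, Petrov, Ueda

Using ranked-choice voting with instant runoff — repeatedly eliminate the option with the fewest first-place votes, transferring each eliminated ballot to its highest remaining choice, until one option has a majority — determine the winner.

Round 1: Ueda 18, Tanaka 10, Petrov 7, Varga 6. Varga has the fewest and is eliminated.
Round 2: Ueda 24, Tanaka 10, Petrov 7. Ueda has a majority.

Ueda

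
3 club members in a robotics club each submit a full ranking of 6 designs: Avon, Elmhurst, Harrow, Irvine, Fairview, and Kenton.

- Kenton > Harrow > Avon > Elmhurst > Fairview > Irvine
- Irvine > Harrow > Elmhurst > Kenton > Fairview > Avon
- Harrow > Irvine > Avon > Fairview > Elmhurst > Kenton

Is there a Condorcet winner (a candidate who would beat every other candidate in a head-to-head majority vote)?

Yes

Head-to-head results (3 voters total):
Avon vs Elmhurst: Avon wins 2–1.
Avon vs Harrow: Harrow wins 3–0.
Avon vs Irvine: Irvine wins 2–1.
Avon vs Fairview: Avon wins 2–1.
Avon vs Kenton: Kenton wins 2–1.
Elmhurst vs Harrow: Harrow wins 3–0.
Elmhurst vs Irvine: Irvine wins 2–1.
Elmhurst vs Fairview: Elmhurst wins 2–1.
Elmhurst vs Kenton: Elmhurst wins 2–1.
Harrow vs Irvine: Harrow wins 2–1.
Harrow vs Fairview: Harrow wins 3–0.
Harrow vs Kenton: Harrow wins 2–1.
Irvine vs Fairview: Irvine wins 2–1.
Irvine vs Kenton: Irvine wins 2–1.
Fairview vs Kenton: Kenton wins 2–1.
Harrow beats each rival — Avon (3–0), Elmhurst (3–0), Irvine (2–1), Fairview (3–0), Kenton (2–1) — so Harrow is the Condorcet winner.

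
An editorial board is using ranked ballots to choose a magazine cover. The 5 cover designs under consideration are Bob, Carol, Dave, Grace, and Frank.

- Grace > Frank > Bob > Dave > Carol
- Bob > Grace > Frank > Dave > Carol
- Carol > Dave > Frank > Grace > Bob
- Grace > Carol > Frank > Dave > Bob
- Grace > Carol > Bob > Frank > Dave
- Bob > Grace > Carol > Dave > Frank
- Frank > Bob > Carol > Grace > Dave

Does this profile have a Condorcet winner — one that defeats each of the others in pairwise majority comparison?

Yes

Head-to-head results (7 voters total):
Bob vs Carol: Bob wins 4–3.
Bob vs Dave: Bob wins 5–2.
Bob vs Grace: Grace wins 4–3.
Bob vs Frank: Frank wins 4–3.
Carol vs Dave: Carol wins 5–2.
Carol vs Grace: Grace wins 5–2.
Carol vs Frank: Carol wins 4–3.
Dave vs Grace: Grace wins 6–1.
Dave vs Frank: Frank wins 5–2.
Grace vs Frank: Grace wins 5–2.
Grace beats each rival — Bob (4–3), Carol (5–2), Dave (6–1), Frank (5–2) — so Grace is the Condorcet winner.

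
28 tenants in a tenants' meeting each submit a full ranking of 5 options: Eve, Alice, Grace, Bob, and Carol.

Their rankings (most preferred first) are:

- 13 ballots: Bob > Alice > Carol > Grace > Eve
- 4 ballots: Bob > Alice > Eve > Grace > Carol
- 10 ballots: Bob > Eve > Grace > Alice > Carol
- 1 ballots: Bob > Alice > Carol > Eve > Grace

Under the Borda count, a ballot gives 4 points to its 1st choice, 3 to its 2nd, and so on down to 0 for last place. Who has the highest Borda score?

Borda scores:
  Eve: 13·0 + 4·2 + 10·3 + 1 = 39
  Alice: 13·3 + 4·3 + 10·1 + 3 = 64
  Grace: 13·1 + 4·1 + 10·2 + 0 = 37
  Bob: 13·4 + 4·4 + 10·4 + 4 = 112
  Carol: 13·2 + 4·0 + 10·0 + 2 = 28
Bob has the highest total.

Bob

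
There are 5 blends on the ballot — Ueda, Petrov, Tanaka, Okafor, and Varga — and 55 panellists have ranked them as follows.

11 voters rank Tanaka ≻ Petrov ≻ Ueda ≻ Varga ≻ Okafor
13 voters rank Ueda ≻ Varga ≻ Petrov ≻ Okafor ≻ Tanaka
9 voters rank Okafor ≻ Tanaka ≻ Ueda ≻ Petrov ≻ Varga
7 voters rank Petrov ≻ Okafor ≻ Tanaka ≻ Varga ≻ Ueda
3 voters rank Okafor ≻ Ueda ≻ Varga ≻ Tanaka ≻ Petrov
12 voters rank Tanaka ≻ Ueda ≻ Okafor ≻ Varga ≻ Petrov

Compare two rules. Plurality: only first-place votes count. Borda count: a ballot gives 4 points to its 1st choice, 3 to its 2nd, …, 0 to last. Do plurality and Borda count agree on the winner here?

No

Plurality first-place counts: Ueda 13, Petrov 7, Tanaka 23, Okafor 12, Varga 0 → Tanaka.
Borda totals: Ueda 137, Petrov 96, Tanaka 136, Okafor 106, Varga 75 → Ueda.
The two rules disagree: plurality picks Tanaka, Borda picks Ueda.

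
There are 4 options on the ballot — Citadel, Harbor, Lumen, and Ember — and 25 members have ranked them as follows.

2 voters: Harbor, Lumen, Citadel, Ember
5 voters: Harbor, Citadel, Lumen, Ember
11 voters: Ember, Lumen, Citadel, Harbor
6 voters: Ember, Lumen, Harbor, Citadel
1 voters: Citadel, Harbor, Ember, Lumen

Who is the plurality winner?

First-place vote totals:
  Citadel: 1
  Harbor: 7
  Lumen: 0
  Ember: 17
Ember has the most first-place votes.

Ember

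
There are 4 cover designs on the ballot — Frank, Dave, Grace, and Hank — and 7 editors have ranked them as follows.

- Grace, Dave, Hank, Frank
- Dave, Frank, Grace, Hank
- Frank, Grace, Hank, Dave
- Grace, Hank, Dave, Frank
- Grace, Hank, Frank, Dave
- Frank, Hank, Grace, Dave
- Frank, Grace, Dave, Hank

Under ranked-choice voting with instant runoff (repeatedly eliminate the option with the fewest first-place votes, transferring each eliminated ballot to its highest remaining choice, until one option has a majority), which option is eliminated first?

Round 1: Frank 3, Grace 3, Dave 1, Hank 0. Hank has the fewest and is eliminated.
Round 2: Frank 3, Grace 3, Dave 1. Dave has the fewest and is eliminated.
Round 3: Frank 4, Grace 3. Frank has a majority.

Hank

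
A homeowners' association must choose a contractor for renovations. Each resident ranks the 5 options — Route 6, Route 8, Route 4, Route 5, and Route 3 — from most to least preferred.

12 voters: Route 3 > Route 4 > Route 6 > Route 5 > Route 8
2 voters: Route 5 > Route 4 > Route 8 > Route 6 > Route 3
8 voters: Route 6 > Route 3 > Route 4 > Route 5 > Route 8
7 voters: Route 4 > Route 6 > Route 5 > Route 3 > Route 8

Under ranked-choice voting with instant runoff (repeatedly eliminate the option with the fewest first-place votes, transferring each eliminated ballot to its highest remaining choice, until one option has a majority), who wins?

Route 3

Round 1: Route 3 12, Route 6 8, Route 4 7, Route 5 2, Route 8 0. Route 8 has the fewest and is eliminated.
Round 2: Route 3 12, Route 6 8, Route 4 7, Route 5 2. Route 5 has the fewest and is eliminated.
Round 3: Route 3 12, Route 4 9, Route 6 8. Route 6 has the fewest and is eliminated.
Round 4: Route 3 20, Route 4 9. Route 3 has a majority.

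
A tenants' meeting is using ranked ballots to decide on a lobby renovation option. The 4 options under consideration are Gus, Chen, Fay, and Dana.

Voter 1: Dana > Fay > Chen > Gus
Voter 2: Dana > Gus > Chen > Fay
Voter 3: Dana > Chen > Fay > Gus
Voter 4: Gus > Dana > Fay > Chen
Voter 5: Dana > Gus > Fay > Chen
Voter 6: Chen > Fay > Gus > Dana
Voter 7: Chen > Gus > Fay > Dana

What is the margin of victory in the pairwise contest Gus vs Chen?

Ballots ranking Gus above Chen: 3.
Ballots ranking Chen above Gus: 4.
Chen wins 4–3, a margin of 1.

1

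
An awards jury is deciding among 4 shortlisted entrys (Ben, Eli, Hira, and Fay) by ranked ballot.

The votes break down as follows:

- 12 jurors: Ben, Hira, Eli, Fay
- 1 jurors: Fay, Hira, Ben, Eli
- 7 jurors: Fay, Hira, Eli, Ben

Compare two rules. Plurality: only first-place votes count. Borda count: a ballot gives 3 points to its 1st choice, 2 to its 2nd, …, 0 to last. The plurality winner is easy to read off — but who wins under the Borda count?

Plurality first-place counts: Ben 12, Eli 0, Hira 0, Fay 8 → Ben.
Borda totals: Ben 37, Eli 19, Hira 40, Fay 24 → Hira.

Hira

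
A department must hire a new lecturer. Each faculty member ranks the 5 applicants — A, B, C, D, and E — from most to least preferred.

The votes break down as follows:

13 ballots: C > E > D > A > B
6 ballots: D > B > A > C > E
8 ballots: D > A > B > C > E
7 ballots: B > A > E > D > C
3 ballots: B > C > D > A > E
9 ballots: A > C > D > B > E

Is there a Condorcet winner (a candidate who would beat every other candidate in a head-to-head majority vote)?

No

Head-to-head results (46 voters total):
A vs B: A wins 30–16.
A vs C: A wins 30–16.
A vs D: D wins 30–16.
A vs E: A wins 33–13.
B vs C: B wins 24–22.
B vs D: D wins 36–10.
B vs E: B wins 33–13.
C vs D: C wins 25–21.
C vs E: C wins 39–7.
D vs E: D wins 26–20.
No candidate beats all others: A beats C beats D beats A, a majority cycle.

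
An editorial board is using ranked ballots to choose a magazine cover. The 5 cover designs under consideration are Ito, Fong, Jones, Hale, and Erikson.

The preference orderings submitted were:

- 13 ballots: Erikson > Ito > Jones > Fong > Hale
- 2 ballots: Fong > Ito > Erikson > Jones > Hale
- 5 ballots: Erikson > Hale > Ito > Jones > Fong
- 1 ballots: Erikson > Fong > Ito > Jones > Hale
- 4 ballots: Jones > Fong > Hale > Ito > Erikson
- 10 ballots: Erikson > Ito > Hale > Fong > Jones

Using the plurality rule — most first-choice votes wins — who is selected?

First-place vote totals:
  Ito: 0
  Fong: 2
  Jones: 4
  Hale: 0
  Erikson: 29
Erikson has the most first-place votes.

Erikson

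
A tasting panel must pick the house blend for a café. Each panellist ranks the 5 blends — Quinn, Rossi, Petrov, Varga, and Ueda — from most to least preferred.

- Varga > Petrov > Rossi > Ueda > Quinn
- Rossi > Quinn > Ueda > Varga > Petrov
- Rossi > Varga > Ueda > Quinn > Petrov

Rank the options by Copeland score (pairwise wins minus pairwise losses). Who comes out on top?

Pairwise results:
  Quinn vs Rossi: Rossi wins 3–0.
  Quinn vs Petrov: Quinn wins 2–1.
  Quinn vs Varga: Varga wins 2–1.
  Quinn vs Ueda: Ueda wins 2–1.
  Rossi vs Petrov: Rossi wins 2–1.
  Rossi vs Varga: Rossi wins 2–1.
  Rossi vs Ueda: Rossi wins 3–0.
  Petrov vs Varga: Varga wins 3–0.
  Petrov vs Ueda: Ueda wins 2–1.
  Varga vs Ueda: Varga wins 2–1.
Copeland scores (wins − losses):
  Quinn: 1 − 3 = -2
  Rossi: 4 − 0 = 4
  Petrov: 0 − 4 = -4
  Varga: 3 − 1 = 2
  Ueda: 2 − 2 = 0
Rossi has the best Copeland score.

Rossi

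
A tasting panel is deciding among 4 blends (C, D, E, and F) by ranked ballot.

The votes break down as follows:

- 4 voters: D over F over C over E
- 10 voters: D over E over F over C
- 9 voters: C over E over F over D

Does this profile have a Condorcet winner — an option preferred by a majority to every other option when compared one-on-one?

Head-to-head results (23 voters total):
C vs D: D wins 14–9.
C vs E: C wins 13–10.
C vs F: F wins 14–9.
D vs E: D wins 14–9.
D vs F: D wins 14–9.
E vs F: E wins 19–4.
D beats each rival — C (14–9), E (14–9), F (14–9) — so D is the Condorcet winner.

Yes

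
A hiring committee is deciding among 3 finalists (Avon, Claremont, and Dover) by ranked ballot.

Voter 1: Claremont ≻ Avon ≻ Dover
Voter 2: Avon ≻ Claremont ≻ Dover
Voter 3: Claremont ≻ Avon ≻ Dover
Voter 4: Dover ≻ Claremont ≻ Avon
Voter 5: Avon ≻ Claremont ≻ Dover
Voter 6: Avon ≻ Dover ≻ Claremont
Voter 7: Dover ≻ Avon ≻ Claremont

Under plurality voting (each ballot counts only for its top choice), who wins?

First-place vote totals:
  Avon: 3
  Claremont: 2
  Dover: 2
Avon has the most first-place votes.

Avon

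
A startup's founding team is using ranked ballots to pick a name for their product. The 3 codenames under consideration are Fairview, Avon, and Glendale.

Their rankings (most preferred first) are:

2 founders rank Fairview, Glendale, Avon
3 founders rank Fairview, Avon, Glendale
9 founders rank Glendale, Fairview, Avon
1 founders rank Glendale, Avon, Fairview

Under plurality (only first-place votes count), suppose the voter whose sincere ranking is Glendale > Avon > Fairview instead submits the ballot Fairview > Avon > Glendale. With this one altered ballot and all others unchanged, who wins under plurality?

First-place totals with the altered ballot: Fairview 6, Avon 0, Glendale 9.
The winner is unchanged: still Glendale.

Glendale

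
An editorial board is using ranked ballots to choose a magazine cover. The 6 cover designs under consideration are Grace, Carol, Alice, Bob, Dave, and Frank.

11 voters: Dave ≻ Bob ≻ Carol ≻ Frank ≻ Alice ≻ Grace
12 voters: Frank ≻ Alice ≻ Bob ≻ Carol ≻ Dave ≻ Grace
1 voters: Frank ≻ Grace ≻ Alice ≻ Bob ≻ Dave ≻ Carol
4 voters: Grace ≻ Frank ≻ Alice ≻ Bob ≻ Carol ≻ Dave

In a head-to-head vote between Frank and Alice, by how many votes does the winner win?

Ballots ranking Frank above Alice: 11+12+1+4 = 28.
Ballots ranking Alice above Frank: 0.
Frank wins 28–0, a margin of 28.

28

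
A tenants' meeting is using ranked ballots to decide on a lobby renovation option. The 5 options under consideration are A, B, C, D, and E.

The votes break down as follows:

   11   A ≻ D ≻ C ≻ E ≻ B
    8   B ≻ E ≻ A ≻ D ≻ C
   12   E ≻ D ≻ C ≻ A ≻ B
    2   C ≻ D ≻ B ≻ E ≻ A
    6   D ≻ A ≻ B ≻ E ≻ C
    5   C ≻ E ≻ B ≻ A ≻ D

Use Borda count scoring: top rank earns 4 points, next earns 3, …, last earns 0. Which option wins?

D

Borda scores:
  A: 11·4 + 8·2 + 12·1 + 2·0 + 6·3 + 5·1 = 95
  B: 11·0 + 8·4 + 12·0 + 2·2 + 6·2 + 5·2 = 58
  C: 11·2 + 8·0 + 12·2 + 2·4 + 6·0 + 5·4 = 74
  D: 11·3 + 8·1 + 12·3 + 2·3 + 6·4 + 5·0 = 107
  E: 11·1 + 8·3 + 12·4 + 2·1 + 6·1 + 5·3 = 106
D has the highest total.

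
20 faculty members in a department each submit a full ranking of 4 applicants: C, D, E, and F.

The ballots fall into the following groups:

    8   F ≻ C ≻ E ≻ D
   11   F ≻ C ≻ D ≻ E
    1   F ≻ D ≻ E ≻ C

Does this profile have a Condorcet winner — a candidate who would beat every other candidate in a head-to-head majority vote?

Yes

Head-to-head results (20 voters total):
C vs D: C wins 19–1.
C vs E: C wins 19–1.
C vs F: F wins 20–0.
D vs E: D wins 12–8.
D vs F: F wins 20–0.
E vs F: F wins 20–0.
F beats each rival — C (20–0), D (20–0), E (20–0) — so F is the Condorcet winner.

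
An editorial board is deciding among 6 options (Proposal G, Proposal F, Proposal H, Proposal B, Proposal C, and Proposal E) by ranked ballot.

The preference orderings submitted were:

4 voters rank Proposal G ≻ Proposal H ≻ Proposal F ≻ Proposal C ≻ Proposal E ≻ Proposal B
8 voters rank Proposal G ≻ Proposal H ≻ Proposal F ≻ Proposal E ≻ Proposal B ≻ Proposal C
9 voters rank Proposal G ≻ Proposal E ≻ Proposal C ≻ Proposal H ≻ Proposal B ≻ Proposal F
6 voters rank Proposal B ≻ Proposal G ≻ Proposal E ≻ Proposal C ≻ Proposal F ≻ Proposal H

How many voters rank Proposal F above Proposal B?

Ballots ranking Proposal F above Proposal B: 4+8 = 12.
Ballots ranking Proposal B above Proposal F: 9+6 = 15.
So 12 of 27 voters prefer Proposal F to Proposal B.

12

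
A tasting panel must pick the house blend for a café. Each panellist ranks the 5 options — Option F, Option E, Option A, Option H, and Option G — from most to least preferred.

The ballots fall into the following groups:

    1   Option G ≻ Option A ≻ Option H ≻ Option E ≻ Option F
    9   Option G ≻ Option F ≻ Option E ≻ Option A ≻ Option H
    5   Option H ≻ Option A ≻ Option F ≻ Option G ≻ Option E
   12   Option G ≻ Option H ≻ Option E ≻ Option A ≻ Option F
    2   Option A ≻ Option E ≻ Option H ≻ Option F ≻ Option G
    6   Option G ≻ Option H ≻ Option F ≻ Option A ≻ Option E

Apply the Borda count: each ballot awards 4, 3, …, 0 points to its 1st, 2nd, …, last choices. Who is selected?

Option G

Borda scores:
  Option F: 0 + 9·3 + 5·2 + 12·0 + 2·1 + 6·2 = 51
  Option E: 1 + 9·2 + 5·0 + 12·2 + 2·3 + 6·0 = 49
  Option A: 3 + 9·1 + 5·3 + 12·1 + 2·4 + 6·1 = 53
  Option H: 2 + 9·0 + 5·4 + 12·3 + 2·2 + 6·3 = 80
  Option G: 4 + 9·4 + 5·1 + 12·4 + 2·0 + 6·4 = 117
Option G has the highest total.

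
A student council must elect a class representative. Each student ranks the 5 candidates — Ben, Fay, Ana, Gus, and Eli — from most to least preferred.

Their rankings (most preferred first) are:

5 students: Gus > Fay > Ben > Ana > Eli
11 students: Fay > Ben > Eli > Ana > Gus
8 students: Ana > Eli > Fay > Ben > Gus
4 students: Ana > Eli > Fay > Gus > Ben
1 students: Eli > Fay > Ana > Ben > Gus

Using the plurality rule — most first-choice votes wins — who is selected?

Ana

First-place vote totals:
  Ben: 0
  Fay: 11
  Ana: 12
  Gus: 5
  Eli: 1
Ana has the most first-place votes.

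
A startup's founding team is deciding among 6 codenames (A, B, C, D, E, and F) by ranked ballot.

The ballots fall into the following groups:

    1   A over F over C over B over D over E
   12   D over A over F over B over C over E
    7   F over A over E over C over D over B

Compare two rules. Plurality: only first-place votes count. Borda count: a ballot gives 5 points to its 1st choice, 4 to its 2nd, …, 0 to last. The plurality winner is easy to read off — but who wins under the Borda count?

A

Plurality first-place counts: A 1, B 0, C 0, D 12, E 0, F 7 → D.
Borda totals: A 81, B 26, C 29, D 68, E 21, F 75 → A.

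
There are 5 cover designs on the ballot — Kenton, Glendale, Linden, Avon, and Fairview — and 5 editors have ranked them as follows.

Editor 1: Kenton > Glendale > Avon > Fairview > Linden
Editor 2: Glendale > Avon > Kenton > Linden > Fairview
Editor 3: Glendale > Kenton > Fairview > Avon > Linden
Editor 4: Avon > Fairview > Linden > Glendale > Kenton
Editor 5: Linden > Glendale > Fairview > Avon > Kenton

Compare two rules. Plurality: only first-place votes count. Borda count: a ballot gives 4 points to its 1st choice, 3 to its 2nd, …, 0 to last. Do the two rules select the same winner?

Yes

Plurality first-place counts: Kenton 1, Glendale 2, Linden 1, Avon 1, Fairview 0 → Glendale.
Borda totals: Kenton 9, Glendale 15, Linden 7, Avon 11, Fairview 8 → Glendale.
The two rules agree on Glendale.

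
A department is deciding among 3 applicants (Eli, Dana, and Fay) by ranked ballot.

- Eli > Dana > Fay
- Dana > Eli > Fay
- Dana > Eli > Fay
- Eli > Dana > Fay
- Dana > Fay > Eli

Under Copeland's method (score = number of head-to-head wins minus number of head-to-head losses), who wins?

Pairwise results:
  Eli vs Dana: Dana wins 3–2.
  Eli vs Fay: Eli wins 4–1.
  Dana vs Fay: Dana wins 5–0.
Copeland scores (wins − losses):
  Eli: 1 − 1 = 0
  Dana: 2 − 0 = 2
  Fay: 0 − 2 = -2
Dana has the best Copeland score.

Dana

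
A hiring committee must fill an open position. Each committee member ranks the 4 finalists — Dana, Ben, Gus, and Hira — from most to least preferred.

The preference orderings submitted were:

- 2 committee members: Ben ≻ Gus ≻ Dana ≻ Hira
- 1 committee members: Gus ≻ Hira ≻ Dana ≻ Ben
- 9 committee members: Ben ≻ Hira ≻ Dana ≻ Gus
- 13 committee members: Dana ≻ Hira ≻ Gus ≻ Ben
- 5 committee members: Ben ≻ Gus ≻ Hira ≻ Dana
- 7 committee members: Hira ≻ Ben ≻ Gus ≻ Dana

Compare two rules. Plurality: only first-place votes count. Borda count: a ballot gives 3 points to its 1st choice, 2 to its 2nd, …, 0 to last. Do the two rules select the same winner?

Plurality first-place counts: Dana 13, Ben 16, Gus 1, Hira 7 → Ben.
Borda totals: Dana 51, Ben 62, Gus 37, Hira 72 → Hira.
The two rules disagree: plurality picks Ben, Borda picks Hira.

No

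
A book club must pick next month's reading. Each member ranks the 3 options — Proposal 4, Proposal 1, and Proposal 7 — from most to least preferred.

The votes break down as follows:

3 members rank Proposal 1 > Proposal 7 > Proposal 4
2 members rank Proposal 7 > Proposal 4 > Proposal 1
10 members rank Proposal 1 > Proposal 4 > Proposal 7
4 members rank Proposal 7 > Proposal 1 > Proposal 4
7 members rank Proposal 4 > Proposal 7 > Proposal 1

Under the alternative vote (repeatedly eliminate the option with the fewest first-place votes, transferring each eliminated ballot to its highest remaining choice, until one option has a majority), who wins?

Round 1: Proposal 1 13, Proposal 4 7, Proposal 7 6. Proposal 7 has the fewest and is eliminated.
Round 2: Proposal 1 17, Proposal 4 9. Proposal 1 has a majority.

Proposal 1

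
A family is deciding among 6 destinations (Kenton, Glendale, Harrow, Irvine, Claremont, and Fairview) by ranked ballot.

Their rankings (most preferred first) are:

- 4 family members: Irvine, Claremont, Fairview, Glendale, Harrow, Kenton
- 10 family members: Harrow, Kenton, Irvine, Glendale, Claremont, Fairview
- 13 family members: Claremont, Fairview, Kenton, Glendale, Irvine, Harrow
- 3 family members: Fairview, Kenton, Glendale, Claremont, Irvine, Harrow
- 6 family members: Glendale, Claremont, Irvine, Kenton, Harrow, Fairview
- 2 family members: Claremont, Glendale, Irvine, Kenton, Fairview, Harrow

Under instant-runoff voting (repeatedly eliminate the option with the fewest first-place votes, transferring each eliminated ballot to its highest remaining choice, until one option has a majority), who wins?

Claremont

Round 1: Claremont 15, Harrow 10, Glendale 6, Irvine 4, Fairview 3, Kenton 0. Kenton has the fewest and is eliminated.
Round 2: Claremont 15, Harrow 10, Glendale 6, Irvine 4, Fairview 3. Fairview has the fewest and is eliminated.
Round 3: Claremont 15, Harrow 10, Glendale 9, Irvine 4. Irvine has the fewest and is eliminated.
Round 4: Claremont 19, Harrow 10, Glendale 9. Glendale has the fewest and is eliminated.
Round 5: Claremont 28, Harrow 10. Claremont has a majority.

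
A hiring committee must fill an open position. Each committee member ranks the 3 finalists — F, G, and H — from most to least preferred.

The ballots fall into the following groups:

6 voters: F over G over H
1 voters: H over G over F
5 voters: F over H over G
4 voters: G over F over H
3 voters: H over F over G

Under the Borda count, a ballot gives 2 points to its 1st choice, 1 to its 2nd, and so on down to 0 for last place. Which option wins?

F

Borda scores:
  F: 6·2 + 0 + 5·2 + 4·1 + 3·1 = 29
  G: 6·1 + 1 + 5·0 + 4·2 + 3·0 = 15
  H: 6·0 + 2 + 5·1 + 4·0 + 3·2 = 13
F has the highest total.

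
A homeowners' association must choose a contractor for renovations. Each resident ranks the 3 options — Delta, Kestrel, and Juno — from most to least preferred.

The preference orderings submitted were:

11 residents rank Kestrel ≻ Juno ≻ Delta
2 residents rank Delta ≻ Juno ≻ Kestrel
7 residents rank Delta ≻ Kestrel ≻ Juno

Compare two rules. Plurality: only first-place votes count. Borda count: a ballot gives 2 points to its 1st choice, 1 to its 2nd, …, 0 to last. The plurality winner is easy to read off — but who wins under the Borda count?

Plurality first-place counts: Delta 9, Kestrel 11, Juno 0 → Kestrel.
Borda totals: Delta 18, Kestrel 29, Juno 13 → Kestrel.

Kestrel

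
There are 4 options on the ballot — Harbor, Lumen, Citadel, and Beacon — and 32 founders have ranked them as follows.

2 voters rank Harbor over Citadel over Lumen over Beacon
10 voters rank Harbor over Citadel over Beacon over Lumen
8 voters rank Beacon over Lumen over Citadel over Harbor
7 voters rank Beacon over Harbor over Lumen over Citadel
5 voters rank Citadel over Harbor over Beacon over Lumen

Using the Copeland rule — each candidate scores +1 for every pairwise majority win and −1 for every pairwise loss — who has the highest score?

Pairwise results:
  Harbor vs Lumen: Harbor wins 24–8.
  Harbor vs Citadel: Harbor wins 19–13.
  Harbor vs Beacon: Harbor wins 17–15.
  Lumen vs Citadel: Citadel wins 17–15.
  Lumen vs Beacon: Beacon wins 30–2.
  Citadel vs Beacon: Citadel wins 17–15.
Copeland scores (wins − losses):
  Harbor: 3 − 0 = 3
  Lumen: 0 − 3 = -3
  Citadel: 2 − 1 = 1
  Beacon: 1 − 2 = -1
Harbor has the best Copeland score.

Harbor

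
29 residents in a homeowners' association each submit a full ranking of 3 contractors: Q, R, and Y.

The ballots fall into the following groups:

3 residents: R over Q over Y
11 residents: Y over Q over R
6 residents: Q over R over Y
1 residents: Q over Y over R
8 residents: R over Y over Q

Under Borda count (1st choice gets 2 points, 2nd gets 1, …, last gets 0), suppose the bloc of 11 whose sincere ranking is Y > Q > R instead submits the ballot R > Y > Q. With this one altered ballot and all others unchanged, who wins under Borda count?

Borda totals with the altered ballot: Q 17, R 50, Y 20.
The switch changes the winner from Y to R.

R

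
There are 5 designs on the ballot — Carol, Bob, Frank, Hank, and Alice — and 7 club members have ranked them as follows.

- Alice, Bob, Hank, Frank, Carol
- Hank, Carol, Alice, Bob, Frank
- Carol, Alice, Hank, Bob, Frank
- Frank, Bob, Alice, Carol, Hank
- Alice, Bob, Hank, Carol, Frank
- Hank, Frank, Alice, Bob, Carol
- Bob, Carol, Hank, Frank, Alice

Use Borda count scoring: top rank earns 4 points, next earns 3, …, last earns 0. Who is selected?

Alice

Borda scores:
  Carol: 0 + 3 + 4 + 1 + 1 + 0 + 3 = 12
  Bob: 3 + 1 + 1 + 3 + 3 + 1 + 4 = 16
  Frank: 1 + 0 + 0 + 4 + 0 + 3 + 1 = 9
  Hank: 2 + 4 + 2 + 0 + 2 + 4 + 2 = 16
  Alice: 4 + 2 + 3 + 2 + 4 + 2 + 0 = 17
Alice has the highest total.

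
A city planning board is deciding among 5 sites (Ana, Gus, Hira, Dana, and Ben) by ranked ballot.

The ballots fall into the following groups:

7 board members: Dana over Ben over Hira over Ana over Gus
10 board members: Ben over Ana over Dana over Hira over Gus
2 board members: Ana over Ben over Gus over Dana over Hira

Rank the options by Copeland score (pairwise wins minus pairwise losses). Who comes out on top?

Pairwise results:
  Ana vs Gus: Ana wins 19–0.
  Ana vs Hira: Ana wins 12–7.
  Ana vs Dana: Ana wins 12–7.
  Ana vs Ben: Ben wins 17–2.
  Gus vs Hira: Hira wins 17–2.
  Gus vs Dana: Dana wins 17–2.
  Gus vs Ben: Ben wins 19–0.
  Hira vs Dana: Dana wins 19–0.
  Hira vs Ben: Ben wins 19–0.
  Dana vs Ben: Ben wins 12–7.
Copeland scores (wins − losses):
  Ana: 3 − 1 = 2
  Gus: 0 − 4 = -4
  Hira: 1 − 3 = -2
  Dana: 2 − 2 = 0
  Ben: 4 − 0 = 4
Ben has the best Copeland score.

Ben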